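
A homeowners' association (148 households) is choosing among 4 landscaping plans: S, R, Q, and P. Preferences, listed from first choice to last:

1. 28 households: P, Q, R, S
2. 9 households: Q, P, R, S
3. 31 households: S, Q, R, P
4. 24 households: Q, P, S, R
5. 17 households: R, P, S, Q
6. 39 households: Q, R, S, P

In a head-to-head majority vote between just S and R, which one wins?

R

Voters preferring S to R: 55; preferring R to S: 93.
R wins the head-to-head.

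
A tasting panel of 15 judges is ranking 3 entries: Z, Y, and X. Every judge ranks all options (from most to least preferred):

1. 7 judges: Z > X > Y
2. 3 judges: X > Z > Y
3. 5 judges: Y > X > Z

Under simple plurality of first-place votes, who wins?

First-place votes: Z 7, Y 5, X 3.
Z has the most first-place votes.

Z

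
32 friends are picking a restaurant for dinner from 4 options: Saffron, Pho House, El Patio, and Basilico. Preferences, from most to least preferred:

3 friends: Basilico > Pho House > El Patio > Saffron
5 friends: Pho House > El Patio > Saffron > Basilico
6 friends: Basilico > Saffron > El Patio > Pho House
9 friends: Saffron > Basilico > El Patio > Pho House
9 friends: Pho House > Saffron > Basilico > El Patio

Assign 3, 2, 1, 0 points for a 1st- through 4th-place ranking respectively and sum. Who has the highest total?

Saffron: 3·0 + 5·1 + 6·2 + 9·3 + 9·2 = 62
Pho House: 3·2 + 5·3 + 6·0 + 9·0 + 9·3 = 48
El Patio: 3·1 + 5·2 + 6·1 + 9·1 + 9·0 = 28
Basilico: 3·3 + 5·0 + 6·3 + 9·2 + 9·1 = 54
Saffron has the highest Borda score (62).

Saffron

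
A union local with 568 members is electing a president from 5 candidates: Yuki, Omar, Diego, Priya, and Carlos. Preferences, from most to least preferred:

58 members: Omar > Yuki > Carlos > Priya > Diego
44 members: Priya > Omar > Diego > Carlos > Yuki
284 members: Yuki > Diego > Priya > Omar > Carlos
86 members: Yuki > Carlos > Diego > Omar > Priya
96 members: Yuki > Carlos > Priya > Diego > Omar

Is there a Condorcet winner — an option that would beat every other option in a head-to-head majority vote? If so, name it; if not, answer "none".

Yuki vs Omar: 466–102 for Yuki.
Yuki vs Diego: 524–44 for Yuki.
Yuki vs Priya: 524–44 for Yuki.
Yuki vs Carlos: 524–44 for Yuki.
Yuki beats every other option head-to-head.

Yuki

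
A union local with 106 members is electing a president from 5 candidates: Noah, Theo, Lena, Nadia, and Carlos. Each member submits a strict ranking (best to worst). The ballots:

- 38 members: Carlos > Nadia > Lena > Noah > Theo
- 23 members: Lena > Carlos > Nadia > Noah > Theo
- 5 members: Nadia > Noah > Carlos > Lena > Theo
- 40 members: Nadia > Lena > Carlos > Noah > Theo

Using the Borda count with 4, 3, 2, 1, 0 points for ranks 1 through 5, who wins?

Noah: 38·1 + 23·1 + 5·3 + 40·1 = 116
Theo: 38·0 + 23·0 + 5·0 + 40·0 = 0
Lena: 38·2 + 23·4 + 5·1 + 40·3 = 293
Nadia: 38·3 + 23·2 + 5·4 + 40·4 = 340
Carlos: 38·4 + 23·3 + 5·2 + 40·2 = 311
Nadia has the highest Borda score (340).

Nadia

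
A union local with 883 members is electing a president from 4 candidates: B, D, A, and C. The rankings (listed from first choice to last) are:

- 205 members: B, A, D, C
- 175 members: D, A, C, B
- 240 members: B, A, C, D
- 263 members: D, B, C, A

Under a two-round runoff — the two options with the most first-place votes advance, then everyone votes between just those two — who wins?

B

Round 1 first-place votes: B 445, D 438, A 0, C 0.
B and D advance.
Runoff: B is preferred to D by 445 voters; D by 438.
B wins the runoff.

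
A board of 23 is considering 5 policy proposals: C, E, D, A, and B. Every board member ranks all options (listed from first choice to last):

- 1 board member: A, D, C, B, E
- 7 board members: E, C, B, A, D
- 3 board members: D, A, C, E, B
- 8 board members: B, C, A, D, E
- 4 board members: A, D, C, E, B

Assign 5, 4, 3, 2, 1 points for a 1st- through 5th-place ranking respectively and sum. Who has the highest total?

C

C: 1·3 + 7·4 + 3·3 + 8·4 + 4·3 = 84
E: 1·1 + 7·5 + 3·2 + 8·1 + 4·2 = 58
D: 1·4 + 7·1 + 3·5 + 8·2 + 4·4 = 58
A: 1·5 + 7·2 + 3·4 + 8·3 + 4·5 = 75
B: 1·2 + 7·3 + 3·1 + 8·5 + 4·1 = 70
C has the highest Borda score (84).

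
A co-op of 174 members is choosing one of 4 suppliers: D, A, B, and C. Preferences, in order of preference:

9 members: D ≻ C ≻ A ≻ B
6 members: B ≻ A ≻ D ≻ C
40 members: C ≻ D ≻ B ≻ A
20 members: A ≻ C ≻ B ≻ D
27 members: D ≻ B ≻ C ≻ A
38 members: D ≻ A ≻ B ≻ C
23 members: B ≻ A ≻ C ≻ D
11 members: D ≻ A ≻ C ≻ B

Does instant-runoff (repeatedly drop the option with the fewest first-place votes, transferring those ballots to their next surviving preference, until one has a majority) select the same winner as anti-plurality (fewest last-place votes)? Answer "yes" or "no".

no

Instant-runoff — R1 D 85, A 20, B 29, C 40 (A out); R2 D 85, B 29, C 60 (B out); R3 D 91, C 83 (D winner). Winner: D.
Anti-plurality — last-place votes: D 43, A 67, B 20, C 44. Winner: B.
The two methods disagree.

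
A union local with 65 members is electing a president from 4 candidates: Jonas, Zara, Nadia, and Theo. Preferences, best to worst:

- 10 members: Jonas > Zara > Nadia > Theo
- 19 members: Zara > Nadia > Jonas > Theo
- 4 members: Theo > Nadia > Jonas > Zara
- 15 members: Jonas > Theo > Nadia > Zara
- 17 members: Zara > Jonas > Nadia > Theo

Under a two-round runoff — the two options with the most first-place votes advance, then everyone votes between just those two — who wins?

Round 1 first-place votes: Jonas 25, Zara 36, Nadia 0, Theo 4.
Zara and Jonas advance.
Runoff: Zara is preferred to Jonas by 36 voters; Jonas by 29.
Zara wins the runoff.

Zara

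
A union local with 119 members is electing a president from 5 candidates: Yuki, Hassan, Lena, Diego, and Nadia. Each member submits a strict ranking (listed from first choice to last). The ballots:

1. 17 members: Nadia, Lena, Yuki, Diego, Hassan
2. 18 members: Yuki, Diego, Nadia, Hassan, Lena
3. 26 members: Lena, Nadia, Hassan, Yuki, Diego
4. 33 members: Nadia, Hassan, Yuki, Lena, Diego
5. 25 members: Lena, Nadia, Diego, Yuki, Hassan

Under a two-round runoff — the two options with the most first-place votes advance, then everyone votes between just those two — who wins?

Round 1 first-place votes: Yuki 18, Hassan 0, Lena 51, Diego 0, Nadia 50.
Lena and Nadia advance.
Runoff: Lena is preferred to Nadia by 51 voters; Nadia by 68.
Nadia wins the runoff.

Nadia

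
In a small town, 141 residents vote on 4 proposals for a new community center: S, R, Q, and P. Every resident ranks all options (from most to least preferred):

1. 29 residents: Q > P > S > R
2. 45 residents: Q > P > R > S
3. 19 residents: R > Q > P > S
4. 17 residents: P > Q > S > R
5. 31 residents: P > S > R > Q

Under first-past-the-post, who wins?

First-place votes: S 0, R 19, Q 74, P 48.
Q has the most first-place votes.

Q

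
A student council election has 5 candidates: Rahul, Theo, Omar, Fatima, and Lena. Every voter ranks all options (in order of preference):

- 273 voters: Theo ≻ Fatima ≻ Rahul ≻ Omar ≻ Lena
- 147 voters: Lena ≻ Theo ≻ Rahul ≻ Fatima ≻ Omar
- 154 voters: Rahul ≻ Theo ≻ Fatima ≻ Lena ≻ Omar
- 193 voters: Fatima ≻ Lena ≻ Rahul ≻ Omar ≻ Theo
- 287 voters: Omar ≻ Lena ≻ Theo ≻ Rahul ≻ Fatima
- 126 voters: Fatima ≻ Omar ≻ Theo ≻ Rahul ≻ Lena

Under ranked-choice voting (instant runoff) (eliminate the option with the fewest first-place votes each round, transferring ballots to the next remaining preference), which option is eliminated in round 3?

Omar

Round 1: Rahul 154, Theo 273, Omar 287, Fatima 319, Lena 147. Eliminate Lena.
Round 2: Rahul 154, Theo 420, Omar 287, Fatima 319. Eliminate Rahul.
Round 3: Theo 574, Omar 287, Fatima 319. Eliminate Omar.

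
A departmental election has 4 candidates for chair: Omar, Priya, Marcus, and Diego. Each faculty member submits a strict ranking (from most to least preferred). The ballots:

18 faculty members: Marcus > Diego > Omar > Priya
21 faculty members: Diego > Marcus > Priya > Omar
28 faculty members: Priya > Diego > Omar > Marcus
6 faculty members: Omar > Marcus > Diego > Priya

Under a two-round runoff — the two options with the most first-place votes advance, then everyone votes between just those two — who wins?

Round 1 first-place votes: Omar 6, Priya 28, Marcus 18, Diego 21.
Priya and Diego advance.
Runoff: Priya is preferred to Diego by 28 voters; Diego by 45.
Diego wins the runoff.

Diego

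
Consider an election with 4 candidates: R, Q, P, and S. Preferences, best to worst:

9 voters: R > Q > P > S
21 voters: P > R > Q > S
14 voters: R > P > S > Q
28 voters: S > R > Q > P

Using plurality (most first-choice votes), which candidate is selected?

S

First-place votes: R 23, Q 0, P 21, S 28.
S has the most first-place votes.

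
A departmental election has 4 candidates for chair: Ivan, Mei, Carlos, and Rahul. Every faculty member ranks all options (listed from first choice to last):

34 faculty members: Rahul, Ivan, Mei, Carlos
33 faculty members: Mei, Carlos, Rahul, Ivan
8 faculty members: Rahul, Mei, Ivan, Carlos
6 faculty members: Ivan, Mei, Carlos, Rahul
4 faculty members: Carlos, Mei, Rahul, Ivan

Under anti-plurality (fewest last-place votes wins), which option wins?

Mei

Last-place votes: Ivan 37, Mei 0, Carlos 42, Rahul 6.
Mei is ranked last by the fewest voters, so Mei wins.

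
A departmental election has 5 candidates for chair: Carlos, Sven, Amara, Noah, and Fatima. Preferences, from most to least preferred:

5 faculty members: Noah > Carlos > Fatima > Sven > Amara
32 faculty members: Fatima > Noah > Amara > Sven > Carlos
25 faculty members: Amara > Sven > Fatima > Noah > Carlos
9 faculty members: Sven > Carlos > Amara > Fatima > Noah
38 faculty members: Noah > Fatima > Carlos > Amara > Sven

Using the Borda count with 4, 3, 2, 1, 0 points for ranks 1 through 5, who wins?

Fatima

Carlos: 5·3 + 32·0 + 25·0 + 9·3 + 38·2 = 118
Sven: 5·1 + 32·1 + 25·3 + 9·4 + 38·0 = 148
Amara: 5·0 + 32·2 + 25·4 + 9·2 + 38·1 = 220
Noah: 5·4 + 32·3 + 25·1 + 9·0 + 38·4 = 293
Fatima: 5·2 + 32·4 + 25·2 + 9·1 + 38·3 = 311
Fatima has the highest Borda score (311).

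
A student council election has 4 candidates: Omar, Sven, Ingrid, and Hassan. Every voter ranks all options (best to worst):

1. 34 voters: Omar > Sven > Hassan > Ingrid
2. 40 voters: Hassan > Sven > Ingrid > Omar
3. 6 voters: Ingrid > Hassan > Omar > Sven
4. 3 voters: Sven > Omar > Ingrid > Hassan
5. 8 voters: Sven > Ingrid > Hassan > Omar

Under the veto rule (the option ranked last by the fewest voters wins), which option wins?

Last-place votes: Omar 48, Sven 6, Ingrid 34, Hassan 3.
Hassan is ranked last by the fewest voters, so Hassan wins.

Hassan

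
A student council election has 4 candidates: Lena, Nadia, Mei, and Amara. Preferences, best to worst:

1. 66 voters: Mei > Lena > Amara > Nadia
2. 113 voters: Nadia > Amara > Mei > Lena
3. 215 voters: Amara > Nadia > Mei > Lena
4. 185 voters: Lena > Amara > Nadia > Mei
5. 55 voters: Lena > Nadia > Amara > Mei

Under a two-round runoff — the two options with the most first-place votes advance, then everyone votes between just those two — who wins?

Round 1 first-place votes: Lena 240, Nadia 113, Mei 66, Amara 215.
Lena and Amara advance.
Runoff: Lena is preferred to Amara by 306 voters; Amara by 328.
Amara wins the runoff.

Amara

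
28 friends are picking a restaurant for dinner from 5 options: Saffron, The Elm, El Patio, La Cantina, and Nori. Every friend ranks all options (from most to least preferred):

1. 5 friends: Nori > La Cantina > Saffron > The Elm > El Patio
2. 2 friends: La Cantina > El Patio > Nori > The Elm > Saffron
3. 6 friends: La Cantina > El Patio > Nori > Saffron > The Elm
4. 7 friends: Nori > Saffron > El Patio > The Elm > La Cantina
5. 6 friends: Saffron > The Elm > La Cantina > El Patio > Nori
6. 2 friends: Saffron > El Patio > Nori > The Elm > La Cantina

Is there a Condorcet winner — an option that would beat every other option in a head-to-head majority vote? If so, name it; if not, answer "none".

none

Checking pairwise contests:
Nori beats Saffron 20–8.
Saffron beats The Elm 26–2.
Saffron beats El Patio 20–8.
Saffron beats La Cantina 15–13.
El Patio beats Nori 16–12.
Every option loses at least one head-to-head, so there is no Condorcet winner.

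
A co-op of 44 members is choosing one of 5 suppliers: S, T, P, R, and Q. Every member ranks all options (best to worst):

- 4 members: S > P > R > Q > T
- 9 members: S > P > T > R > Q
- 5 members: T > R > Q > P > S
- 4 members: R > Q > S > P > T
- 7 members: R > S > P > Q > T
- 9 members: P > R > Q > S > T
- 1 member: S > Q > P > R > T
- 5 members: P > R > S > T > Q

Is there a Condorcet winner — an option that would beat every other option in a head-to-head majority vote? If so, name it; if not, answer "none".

Checking pairwise contests:
R beats S 30–14.
S beats T 39–5.
S beats P 25–19.
P beats R 28–16.
S beats Q 26–18.
Every option loses at least one head-to-head, so there is no Condorcet winner.

none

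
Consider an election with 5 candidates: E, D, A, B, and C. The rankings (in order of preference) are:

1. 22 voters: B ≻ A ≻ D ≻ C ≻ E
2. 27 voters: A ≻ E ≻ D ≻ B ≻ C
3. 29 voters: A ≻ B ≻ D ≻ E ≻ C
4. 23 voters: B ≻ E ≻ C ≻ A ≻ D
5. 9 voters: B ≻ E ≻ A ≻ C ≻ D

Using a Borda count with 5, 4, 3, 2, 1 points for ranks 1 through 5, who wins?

E: 22·1 + 27·4 + 29·2 + 23·4 + 9·4 = 316
D: 22·3 + 27·3 + 29·3 + 23·1 + 9·1 = 266
A: 22·4 + 27·5 + 29·5 + 23·2 + 9·3 = 441
B: 22·5 + 27·2 + 29·4 + 23·5 + 9·5 = 440
C: 22·2 + 27·1 + 29·1 + 23·3 + 9·2 = 187
A has the highest Borda score (441).

A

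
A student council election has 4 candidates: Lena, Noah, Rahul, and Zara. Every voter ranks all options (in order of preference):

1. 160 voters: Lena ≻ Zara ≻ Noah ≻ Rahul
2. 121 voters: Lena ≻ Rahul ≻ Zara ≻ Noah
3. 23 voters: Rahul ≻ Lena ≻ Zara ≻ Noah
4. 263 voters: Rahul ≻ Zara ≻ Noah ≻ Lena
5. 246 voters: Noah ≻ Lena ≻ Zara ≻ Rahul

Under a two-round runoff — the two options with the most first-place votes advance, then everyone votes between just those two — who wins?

Round 1 first-place votes: Lena 281, Noah 246, Rahul 286, Zara 0.
Rahul and Lena advance.
Runoff: Rahul is preferred to Lena by 286 voters; Lena by 527.
Lena wins the runoff.

Lena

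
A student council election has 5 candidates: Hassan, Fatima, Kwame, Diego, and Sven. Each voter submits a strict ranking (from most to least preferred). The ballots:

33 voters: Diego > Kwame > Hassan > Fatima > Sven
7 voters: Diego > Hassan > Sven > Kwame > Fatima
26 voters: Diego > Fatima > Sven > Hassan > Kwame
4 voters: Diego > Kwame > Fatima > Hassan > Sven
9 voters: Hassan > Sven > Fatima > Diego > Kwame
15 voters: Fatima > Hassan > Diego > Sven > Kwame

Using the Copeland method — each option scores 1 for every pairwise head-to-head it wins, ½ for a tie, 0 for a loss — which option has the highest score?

Hassan: beats Fatima, Kwame, and Sven; loses to Diego → score 3.
Fatima: beats Kwame and Sven; loses to Hassan and Diego → score 2.
Kwame: loses to Hassan, Fatima, Diego, and Sven → score 0.
Diego: beats Hassan, Fatima, Kwame, and Sven → score 4.
Sven: beats Kwame; loses to Hassan, Fatima, and Diego → score 1.
Diego has the best pairwise record.

Diego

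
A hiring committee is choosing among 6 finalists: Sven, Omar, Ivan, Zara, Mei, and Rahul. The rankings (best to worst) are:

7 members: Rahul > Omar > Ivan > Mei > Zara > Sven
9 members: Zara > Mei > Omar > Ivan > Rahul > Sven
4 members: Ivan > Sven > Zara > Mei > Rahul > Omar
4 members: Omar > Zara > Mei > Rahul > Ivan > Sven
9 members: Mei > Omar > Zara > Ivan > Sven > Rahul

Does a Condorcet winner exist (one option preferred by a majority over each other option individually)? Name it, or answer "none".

Checking pairwise contests:
Omar beats Sven 29–4.
Mei beats Omar 22–11.
Omar beats Ivan 29–4.
Omar beats Zara 20–13.
Zara beats Mei 17–16.
Omar beats Rahul 22–11.
Every option loses at least one head-to-head, so there is no Condorcet winner.

none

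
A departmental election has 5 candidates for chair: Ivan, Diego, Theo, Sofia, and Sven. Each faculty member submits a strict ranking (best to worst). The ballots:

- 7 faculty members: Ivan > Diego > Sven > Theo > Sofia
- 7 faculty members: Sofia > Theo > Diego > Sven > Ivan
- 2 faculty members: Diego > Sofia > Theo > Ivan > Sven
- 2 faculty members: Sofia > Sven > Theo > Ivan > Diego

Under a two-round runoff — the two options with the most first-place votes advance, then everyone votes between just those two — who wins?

Sofia

Round 1 first-place votes: Ivan 7, Diego 2, Theo 0, Sofia 9, Sven 0.
Sofia and Ivan advance.
Runoff: Sofia is preferred to Ivan by 11 voters; Ivan by 7.
Sofia wins the runoff.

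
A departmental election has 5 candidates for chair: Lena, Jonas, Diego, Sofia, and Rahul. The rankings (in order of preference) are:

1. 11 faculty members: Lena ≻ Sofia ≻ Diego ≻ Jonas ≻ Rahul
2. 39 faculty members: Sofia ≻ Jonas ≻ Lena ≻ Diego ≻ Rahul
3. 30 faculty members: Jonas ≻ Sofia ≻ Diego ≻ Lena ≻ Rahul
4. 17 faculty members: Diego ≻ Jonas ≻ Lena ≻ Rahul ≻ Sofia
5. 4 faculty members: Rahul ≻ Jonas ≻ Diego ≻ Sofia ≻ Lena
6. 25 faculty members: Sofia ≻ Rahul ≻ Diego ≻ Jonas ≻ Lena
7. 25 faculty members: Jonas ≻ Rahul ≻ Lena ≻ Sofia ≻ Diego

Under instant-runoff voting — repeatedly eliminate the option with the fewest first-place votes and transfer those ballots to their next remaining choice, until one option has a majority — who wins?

Round 1: Lena 11, Jonas 55, Diego 17, Sofia 64, Rahul 4. Eliminate Rahul.
Round 2: Lena 11, Jonas 59, Diego 17, Sofia 64. Eliminate Lena.
Round 3: Jonas 59, Diego 17, Sofia 75. Eliminate Diego.
Round 4: Jonas 76, Sofia 75. Jonas has a majority.

Jonas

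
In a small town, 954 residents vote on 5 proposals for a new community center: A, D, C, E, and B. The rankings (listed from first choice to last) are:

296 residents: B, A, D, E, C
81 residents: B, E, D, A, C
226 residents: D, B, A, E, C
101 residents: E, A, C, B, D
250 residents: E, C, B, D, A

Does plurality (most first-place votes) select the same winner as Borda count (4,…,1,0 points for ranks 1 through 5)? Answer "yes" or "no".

yes

Plurality — first-place votes: A 0, D 226, C 0, E 351, B 377. Winner: B.
Borda — scores: A 1724, D 1908, C 952, E 2169, B 2787. Winner: B.
The two methods agree.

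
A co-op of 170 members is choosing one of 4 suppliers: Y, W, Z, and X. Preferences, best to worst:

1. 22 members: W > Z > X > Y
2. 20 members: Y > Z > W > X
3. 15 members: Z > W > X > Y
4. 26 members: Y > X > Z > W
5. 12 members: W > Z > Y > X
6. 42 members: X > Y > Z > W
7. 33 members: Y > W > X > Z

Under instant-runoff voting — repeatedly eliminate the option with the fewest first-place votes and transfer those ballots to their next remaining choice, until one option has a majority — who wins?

Y

Round 1: Y 79, W 34, Z 15, X 42. Eliminate Z.
Round 2: Y 79, W 49, X 42. Eliminate X.
Round 3: Y 121, W 49. Y has a majority.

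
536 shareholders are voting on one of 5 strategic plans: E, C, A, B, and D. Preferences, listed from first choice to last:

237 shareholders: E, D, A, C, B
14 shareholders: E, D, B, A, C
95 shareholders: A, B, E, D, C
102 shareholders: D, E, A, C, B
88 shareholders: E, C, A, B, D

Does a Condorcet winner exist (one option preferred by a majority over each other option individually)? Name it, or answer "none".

E vs C: 536–0 for E.
E vs A: 441–95 for E.
E vs B: 441–95 for E.
E vs D: 434–102 for E.
E beats every other option head-to-head.

E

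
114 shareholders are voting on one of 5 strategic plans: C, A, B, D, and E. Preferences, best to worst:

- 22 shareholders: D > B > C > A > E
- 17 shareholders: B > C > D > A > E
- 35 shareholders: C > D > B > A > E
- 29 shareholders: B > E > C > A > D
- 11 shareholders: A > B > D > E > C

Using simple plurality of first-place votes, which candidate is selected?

First-place votes: C 35, A 11, B 46, D 22, E 0.
B has the most first-place votes.

B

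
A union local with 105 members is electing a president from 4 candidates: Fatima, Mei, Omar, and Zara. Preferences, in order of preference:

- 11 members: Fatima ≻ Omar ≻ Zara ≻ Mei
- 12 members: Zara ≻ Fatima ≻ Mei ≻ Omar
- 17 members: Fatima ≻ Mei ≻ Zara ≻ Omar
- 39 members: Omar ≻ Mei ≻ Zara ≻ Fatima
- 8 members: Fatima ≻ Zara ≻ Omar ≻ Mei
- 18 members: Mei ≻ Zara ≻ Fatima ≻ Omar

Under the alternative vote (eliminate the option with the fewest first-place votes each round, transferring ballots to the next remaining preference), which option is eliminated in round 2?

Mei

Round 1: Fatima 36, Mei 18, Omar 39, Zara 12. Eliminate Zara.
Round 2: Fatima 48, Mei 18, Omar 39. Eliminate Mei.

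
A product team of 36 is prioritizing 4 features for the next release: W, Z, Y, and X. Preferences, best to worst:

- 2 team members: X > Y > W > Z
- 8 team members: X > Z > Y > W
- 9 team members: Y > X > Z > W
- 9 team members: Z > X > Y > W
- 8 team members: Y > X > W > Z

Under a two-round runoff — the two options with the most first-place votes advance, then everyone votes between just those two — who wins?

Round 1 first-place votes: W 0, Z 9, Y 17, X 10.
Y and X advance.
Runoff: Y is preferred to X by 17 voters; X by 19.
X wins the runoff.

X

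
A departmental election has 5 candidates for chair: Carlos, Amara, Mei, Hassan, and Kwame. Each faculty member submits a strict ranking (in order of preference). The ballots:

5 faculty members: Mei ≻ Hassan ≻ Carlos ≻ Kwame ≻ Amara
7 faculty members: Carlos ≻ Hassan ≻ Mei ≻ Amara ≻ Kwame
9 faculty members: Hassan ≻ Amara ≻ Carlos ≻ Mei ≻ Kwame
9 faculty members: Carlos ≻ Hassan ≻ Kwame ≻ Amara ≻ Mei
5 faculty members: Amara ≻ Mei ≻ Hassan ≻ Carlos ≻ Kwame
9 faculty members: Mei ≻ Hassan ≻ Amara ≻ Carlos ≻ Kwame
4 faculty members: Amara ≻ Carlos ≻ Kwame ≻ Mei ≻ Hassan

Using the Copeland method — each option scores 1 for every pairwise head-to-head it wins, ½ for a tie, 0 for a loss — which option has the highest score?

Carlos: beats Mei and Kwame; loses to Amara and Hassan → score 2.
Amara: beats Carlos, Mei, and Kwame; loses to Hassan → score 3.
Mei: beats Kwame; loses to Carlos, Amara, and Hassan → score 1.
Hassan: beats Carlos, Amara, Mei, and Kwame → score 4.
Kwame: loses to Carlos, Amara, Mei, and Hassan → score 0.
Hassan has the best pairwise record.

Hassan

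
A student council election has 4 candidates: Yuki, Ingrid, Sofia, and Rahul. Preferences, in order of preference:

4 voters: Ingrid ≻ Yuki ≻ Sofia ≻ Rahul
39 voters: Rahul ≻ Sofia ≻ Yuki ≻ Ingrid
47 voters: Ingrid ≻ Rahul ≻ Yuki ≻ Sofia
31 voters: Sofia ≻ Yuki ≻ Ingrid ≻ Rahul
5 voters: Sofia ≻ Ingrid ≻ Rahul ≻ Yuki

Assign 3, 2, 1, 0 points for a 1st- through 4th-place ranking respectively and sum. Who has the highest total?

Rahul

Yuki: 4·2 + 39·1 + 47·1 + 31·2 + 5·0 = 156
Ingrid: 4·3 + 39·0 + 47·3 + 31·1 + 5·2 = 194
Sofia: 4·1 + 39·2 + 47·0 + 31·3 + 5·3 = 190
Rahul: 4·0 + 39·3 + 47·2 + 31·0 + 5·1 = 216
Rahul has the highest Borda score (216).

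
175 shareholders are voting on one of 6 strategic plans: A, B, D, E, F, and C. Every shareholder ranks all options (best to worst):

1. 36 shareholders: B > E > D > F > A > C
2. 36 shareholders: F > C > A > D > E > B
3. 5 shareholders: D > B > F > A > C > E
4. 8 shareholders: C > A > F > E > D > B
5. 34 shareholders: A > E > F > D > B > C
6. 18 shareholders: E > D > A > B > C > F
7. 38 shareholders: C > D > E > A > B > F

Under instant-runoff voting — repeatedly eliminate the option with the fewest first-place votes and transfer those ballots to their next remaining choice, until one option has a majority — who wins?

Round 1: A 34, B 36, D 5, E 18, F 36, C 46. Eliminate D.
Round 2: A 34, B 41, E 18, F 36, C 46. Eliminate E.
Round 3: A 52, B 41, F 36, C 46. Eliminate F.
Round 4: A 52, B 41, C 82. Eliminate B.
Round 5: A 93, C 82. A has a majority.

A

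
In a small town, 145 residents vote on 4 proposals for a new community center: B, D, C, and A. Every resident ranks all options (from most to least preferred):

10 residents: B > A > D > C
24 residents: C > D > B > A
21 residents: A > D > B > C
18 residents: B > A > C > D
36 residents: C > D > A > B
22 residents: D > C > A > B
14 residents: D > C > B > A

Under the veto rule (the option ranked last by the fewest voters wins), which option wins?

D

Last-place votes: B 58, D 18, C 31, A 38.
D is ranked last by the fewest voters, so D wins.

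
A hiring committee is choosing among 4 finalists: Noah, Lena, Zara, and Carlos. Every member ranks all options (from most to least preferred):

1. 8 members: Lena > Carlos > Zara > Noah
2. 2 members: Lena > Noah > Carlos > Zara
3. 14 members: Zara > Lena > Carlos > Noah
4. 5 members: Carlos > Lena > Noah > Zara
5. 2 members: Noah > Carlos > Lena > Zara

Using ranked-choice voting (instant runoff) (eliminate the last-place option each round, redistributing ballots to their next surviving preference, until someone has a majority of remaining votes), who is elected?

Lena

Round 1: Noah 2, Lena 10, Zara 14, Carlos 5. Eliminate Noah.
Round 2: Lena 10, Zara 14, Carlos 7. Eliminate Carlos.
Round 3: Lena 17, Zara 14. Lena has a majority.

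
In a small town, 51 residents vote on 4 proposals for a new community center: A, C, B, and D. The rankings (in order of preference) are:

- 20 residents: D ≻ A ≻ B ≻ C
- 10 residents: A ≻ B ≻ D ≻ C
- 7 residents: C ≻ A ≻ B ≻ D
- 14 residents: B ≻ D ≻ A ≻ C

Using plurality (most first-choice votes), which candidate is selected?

D

First-place votes: A 10, C 7, B 14, D 20.
D has the most first-place votes.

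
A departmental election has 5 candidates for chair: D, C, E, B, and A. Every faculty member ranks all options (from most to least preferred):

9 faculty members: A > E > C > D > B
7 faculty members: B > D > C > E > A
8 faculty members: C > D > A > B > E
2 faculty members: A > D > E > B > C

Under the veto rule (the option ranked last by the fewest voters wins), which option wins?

D

Last-place votes: D 0, C 2, E 8, B 9, A 7.
D is ranked last by the fewest voters, so D wins.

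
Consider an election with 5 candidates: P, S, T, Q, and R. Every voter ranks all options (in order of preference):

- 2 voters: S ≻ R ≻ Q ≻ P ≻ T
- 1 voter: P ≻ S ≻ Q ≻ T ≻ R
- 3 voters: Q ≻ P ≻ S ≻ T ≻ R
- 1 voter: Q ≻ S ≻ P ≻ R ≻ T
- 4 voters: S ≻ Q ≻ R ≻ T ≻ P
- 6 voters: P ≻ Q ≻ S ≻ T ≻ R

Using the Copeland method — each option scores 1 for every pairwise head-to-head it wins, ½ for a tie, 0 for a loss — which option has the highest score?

Q

P: beats S, T, and R; loses to Q → score 3.
S: beats T and R; loses to P and Q → score 2.
T: beats R; loses to P, S, and Q → score 1.
Q: beats P, S, T, and R → score 4.
R: loses to P, S, T, and Q → score 0.
Q has the best pairwise record.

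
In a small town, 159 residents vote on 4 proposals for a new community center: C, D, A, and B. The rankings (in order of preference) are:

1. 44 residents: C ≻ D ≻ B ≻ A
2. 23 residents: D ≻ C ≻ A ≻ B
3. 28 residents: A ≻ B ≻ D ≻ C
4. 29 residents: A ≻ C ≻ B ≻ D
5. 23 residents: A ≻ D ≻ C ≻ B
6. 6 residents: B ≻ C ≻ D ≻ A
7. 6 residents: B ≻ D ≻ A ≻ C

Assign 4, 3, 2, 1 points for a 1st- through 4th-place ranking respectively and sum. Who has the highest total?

C

C: 44·4 + 23·3 + 28·1 + 29·3 + 23·2 + 6·3 + 6·1 = 430
D: 44·3 + 23·4 + 28·2 + 29·1 + 23·3 + 6·2 + 6·3 = 408
A: 44·1 + 23·2 + 28·4 + 29·4 + 23·4 + 6·1 + 6·2 = 428
B: 44·2 + 23·1 + 28·3 + 29·2 + 23·1 + 6·4 + 6·4 = 324
C has the highest Borda score (430).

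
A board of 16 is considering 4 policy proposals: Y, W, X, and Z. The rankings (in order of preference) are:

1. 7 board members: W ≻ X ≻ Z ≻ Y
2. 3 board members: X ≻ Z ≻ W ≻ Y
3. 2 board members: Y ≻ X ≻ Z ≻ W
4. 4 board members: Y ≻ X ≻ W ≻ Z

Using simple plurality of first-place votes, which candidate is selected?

W

First-place votes: Y 6, W 7, X 3, Z 0.
W has the most first-place votes.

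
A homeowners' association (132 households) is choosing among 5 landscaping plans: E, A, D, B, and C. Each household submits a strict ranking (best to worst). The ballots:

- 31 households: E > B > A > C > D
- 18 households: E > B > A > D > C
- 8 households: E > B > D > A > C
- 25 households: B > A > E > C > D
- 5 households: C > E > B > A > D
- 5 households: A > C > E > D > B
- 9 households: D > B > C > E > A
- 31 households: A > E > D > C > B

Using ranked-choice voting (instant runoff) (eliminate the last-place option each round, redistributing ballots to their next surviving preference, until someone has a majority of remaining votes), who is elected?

Round 1: E 57, A 36, D 9, B 25, C 5. Eliminate C.
Round 2: E 62, A 36, D 9, B 25. Eliminate D.
Round 3: E 62, A 36, B 34. Eliminate B.
Round 4: E 71, A 61. E has a majority.

E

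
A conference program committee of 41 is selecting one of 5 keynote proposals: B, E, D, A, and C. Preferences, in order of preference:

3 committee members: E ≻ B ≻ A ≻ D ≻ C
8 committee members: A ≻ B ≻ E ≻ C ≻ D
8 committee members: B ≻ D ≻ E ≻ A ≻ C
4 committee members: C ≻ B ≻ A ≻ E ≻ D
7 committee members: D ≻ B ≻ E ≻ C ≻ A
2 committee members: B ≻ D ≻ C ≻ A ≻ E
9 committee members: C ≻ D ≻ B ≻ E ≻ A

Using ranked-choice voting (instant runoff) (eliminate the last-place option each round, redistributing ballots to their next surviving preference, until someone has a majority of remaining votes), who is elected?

B

Round 1: B 10, E 3, D 7, A 8, C 13. Eliminate E.
Round 2: B 13, D 7, A 8, C 13. Eliminate D.
Round 3: B 20, A 8, C 13. Eliminate A.
Round 4: B 28, C 13. B has a majority.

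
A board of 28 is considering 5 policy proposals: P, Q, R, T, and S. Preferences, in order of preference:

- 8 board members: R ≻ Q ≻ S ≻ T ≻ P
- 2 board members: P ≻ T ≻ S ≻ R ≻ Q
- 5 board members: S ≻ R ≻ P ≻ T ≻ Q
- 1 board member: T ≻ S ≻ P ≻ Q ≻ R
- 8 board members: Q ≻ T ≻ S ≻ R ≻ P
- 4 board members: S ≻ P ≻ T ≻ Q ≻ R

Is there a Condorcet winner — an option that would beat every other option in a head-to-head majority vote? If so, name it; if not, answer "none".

Checking pairwise contests:
Q beats P 16–12.
R beats Q 15–13.
T beats R 15–13.
Q beats T 16–12.
Q beats S 16–12.
Every option loses at least one head-to-head, so there is no Condorcet winner.

none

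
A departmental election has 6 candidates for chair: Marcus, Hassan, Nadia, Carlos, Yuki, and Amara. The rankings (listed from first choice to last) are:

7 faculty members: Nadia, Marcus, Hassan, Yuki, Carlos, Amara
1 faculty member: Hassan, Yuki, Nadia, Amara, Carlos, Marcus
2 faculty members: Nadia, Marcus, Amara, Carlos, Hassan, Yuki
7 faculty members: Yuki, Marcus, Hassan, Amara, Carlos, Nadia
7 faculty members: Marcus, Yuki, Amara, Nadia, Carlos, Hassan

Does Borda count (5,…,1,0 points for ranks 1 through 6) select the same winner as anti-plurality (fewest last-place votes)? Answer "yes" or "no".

no

Borda — scores: Marcus 99, Hassan 49, Nadia 62, Carlos 26, Yuki 81, Amara 43. Winner: Marcus.
Anti-plurality — last-place votes: Marcus 1, Hassan 7, Nadia 7, Carlos 0, Yuki 2, Amara 7. Winner: Carlos.
The two methods disagree.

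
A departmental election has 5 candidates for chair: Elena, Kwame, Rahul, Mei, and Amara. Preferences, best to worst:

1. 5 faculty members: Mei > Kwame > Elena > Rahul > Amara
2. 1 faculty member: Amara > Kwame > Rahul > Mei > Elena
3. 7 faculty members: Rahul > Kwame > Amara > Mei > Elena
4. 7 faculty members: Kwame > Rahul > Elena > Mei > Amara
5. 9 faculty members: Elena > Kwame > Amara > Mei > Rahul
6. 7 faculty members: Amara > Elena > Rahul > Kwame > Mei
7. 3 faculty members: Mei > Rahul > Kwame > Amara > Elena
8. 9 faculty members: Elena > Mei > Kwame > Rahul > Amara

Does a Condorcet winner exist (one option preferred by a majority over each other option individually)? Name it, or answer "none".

Elena vs Kwame: 25–23 for Elena.
Elena vs Rahul: 30–18 for Elena.
Elena vs Mei: 32–16 for Elena.
Elena vs Amara: 30–18 for Elena.
Elena beats every other option head-to-head.

Elena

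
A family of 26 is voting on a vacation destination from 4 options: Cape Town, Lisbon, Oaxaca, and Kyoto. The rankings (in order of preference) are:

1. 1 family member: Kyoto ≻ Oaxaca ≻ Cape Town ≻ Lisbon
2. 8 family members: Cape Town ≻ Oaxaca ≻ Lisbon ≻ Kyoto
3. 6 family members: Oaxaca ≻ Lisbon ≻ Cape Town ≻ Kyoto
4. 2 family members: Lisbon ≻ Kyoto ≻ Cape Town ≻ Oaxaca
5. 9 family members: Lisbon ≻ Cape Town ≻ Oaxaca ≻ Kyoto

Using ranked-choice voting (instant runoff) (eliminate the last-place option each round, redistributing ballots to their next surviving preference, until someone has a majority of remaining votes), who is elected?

Lisbon

Round 1: Cape Town 8, Lisbon 11, Oaxaca 6, Kyoto 1. Eliminate Kyoto.
Round 2: Cape Town 8, Lisbon 11, Oaxaca 7. Eliminate Oaxaca.
Round 3: Cape Town 9, Lisbon 17. Lisbon has a majority.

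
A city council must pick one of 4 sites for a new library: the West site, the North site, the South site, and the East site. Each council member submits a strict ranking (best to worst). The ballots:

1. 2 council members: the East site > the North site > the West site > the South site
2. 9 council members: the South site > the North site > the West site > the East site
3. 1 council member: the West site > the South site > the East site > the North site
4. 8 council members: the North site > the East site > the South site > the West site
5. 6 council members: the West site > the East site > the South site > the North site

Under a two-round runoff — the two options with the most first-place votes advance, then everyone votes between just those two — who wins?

the South site

Round 1 first-place votes: the West site 7, the North site 8, the South site 9, the East site 2.
the South site and the North site advance.
Runoff: the South site is preferred to the North site by 16 voters; the North site by 10.
the South site wins the runoff.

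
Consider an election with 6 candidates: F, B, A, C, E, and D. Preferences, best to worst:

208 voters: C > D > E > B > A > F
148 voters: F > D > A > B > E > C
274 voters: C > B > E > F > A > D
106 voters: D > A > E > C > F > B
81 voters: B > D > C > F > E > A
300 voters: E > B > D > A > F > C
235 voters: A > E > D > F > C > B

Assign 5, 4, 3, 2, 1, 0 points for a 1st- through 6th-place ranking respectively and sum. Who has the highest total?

F: 208·0 + 148·5 + 274·2 + 106·1 + 81·2 + 300·1 + 235·2 = 2326
B: 208·2 + 148·2 + 274·4 + 106·0 + 81·5 + 300·4 + 235·0 = 3413
A: 208·1 + 148·3 + 274·1 + 106·4 + 81·0 + 300·2 + 235·5 = 3125
C: 208·5 + 148·0 + 274·5 + 106·2 + 81·3 + 300·0 + 235·1 = 3100
E: 208·3 + 148·1 + 274·3 + 106·3 + 81·1 + 300·5 + 235·4 = 4433
D: 208·4 + 148·4 + 274·0 + 106·5 + 81·4 + 300·3 + 235·3 = 3883
E has the highest Borda score (4433).

E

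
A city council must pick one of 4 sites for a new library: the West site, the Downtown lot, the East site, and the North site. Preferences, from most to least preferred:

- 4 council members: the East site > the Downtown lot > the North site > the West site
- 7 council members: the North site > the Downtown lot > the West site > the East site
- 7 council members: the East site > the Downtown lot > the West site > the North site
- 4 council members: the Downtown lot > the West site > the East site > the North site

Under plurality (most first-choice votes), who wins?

the East site

First-place votes: the West site 0, the Downtown lot 4, the East site 11, the North site 7.
the East site has the most first-place votes.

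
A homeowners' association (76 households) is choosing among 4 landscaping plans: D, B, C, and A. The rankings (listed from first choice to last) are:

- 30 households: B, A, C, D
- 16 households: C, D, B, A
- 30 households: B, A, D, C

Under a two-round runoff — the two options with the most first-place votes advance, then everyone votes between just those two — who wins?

Round 1 first-place votes: D 0, B 60, C 16, A 0.
B and C advance.
Runoff: B is preferred to C by 60 voters; C by 16.
B wins the runoff.

B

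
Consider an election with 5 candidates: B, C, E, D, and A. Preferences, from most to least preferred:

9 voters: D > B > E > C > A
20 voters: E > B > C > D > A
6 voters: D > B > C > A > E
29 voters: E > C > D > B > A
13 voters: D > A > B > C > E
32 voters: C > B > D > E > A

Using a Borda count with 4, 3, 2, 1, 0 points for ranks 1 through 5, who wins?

C

B: 9·3 + 20·3 + 6·3 + 29·1 + 13·2 + 32·3 = 256
C: 9·1 + 20·2 + 6·2 + 29·3 + 13·1 + 32·4 = 289
E: 9·2 + 20·4 + 6·0 + 29·4 + 13·0 + 32·1 = 246
D: 9·4 + 20·1 + 6·4 + 29·2 + 13·4 + 32·2 = 254
A: 9·0 + 20·0 + 6·1 + 29·0 + 13·3 + 32·0 = 45
C has the highest Borda score (289).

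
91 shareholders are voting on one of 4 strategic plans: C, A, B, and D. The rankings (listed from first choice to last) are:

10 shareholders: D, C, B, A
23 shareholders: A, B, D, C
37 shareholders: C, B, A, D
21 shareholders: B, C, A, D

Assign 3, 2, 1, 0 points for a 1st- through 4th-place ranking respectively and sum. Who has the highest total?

C: 10·2 + 23·0 + 37·3 + 21·2 = 173
A: 10·0 + 23·3 + 37·1 + 21·1 = 127
B: 10·1 + 23·2 + 37·2 + 21·3 = 193
D: 10·3 + 23·1 + 37·0 + 21·0 = 53
B has the highest Borda score (193).

B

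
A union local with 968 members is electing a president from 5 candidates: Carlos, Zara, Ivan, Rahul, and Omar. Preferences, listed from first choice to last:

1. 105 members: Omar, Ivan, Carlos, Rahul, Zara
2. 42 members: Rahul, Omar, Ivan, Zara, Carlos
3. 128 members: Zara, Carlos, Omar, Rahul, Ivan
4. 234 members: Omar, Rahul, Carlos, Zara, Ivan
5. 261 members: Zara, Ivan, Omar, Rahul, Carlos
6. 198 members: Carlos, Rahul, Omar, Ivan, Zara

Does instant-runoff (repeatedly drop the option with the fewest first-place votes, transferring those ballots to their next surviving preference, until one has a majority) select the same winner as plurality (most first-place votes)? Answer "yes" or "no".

no

Instant-runoff — R1 Carlos 198, Zara 389, Ivan 0, Rahul 42, Omar 339 (Ivan out); R2 Carlos 198, Zara 389, Rahul 42, Omar 339 (Rahul out); R3 Carlos 198, Zara 389, Omar 381 (Carlos out); R4 Zara 389, Omar 579 (Omar winner). Winner: Omar.
Plurality — first-place votes: Carlos 198, Zara 389, Ivan 0, Rahul 42, Omar 339. Winner: Zara.
The two methods disagree.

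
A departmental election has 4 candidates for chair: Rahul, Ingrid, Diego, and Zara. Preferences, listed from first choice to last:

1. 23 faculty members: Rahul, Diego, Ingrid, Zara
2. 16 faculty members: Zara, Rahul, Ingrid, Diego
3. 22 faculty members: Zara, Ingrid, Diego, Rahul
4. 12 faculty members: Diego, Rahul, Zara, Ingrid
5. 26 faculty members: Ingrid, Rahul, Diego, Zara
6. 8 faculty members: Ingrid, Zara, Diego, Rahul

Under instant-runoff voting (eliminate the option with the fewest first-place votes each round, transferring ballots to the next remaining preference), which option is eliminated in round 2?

Ingrid

Round 1: Rahul 23, Ingrid 34, Diego 12, Zara 38. Eliminate Diego.
Round 2: Rahul 35, Ingrid 34, Zara 38. Eliminate Ingrid.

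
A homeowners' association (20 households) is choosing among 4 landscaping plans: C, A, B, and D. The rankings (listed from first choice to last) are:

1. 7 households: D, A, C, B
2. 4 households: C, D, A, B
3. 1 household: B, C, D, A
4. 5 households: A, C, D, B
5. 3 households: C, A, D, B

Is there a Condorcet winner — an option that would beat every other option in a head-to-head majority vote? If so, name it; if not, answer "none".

none

Checking pairwise contests:
A beats C 12–8.
D beats A 12–8.
C beats B 19–1.
C beats D 13–7.
Every option loses at least one head-to-head, so there is no Condorcet winner.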